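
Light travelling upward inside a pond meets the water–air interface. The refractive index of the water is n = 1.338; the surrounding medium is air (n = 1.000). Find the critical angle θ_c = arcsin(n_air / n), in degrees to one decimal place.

48.4°

sin θ_c = n_air / n = 1.000 / 1.338 = 0.7474.
θ_c = arcsin(0.7474) = 48.36°.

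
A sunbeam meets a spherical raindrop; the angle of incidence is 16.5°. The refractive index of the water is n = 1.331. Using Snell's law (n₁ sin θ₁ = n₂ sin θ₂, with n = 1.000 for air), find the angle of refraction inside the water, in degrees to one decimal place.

Snell: sin θ_r = sin θ_i / n = sin 16.5° / 1.331 = 0.2840 / 1.331 = 0.2134.
θ_r = arcsin(0.2134) = 12.32°.

12.3°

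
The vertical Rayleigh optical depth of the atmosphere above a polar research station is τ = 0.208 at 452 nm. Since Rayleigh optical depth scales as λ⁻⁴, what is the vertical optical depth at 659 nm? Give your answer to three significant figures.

τ(659 nm) = τ(452 nm) × (452/659)⁴ = 0.208 × (0.6859)⁴ = 0.208 × 0.2213 = 0.0460.

0.0460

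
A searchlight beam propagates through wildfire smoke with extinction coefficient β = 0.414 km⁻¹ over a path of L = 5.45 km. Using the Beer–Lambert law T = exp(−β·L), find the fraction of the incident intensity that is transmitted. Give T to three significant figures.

0.105

τ = β·L = 0.414 × 5.45 = 2.2563.
T = exp(−2.2563) = 0.1047.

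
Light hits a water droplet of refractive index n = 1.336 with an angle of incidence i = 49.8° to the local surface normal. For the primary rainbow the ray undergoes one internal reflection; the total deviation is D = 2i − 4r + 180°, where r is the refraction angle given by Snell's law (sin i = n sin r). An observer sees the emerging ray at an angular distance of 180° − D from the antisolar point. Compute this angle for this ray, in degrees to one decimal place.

39.9°

sin r = sin 49.8° / 1.336 = 0.7638/1.336 = 0.5717; r = 34.87°.
D = 2·49.8° − 4·34.87° + 180° = 99.60° − 139.48° + 180° = 140.12°.
Angle from antisolar point = 180° − D = 39.88°.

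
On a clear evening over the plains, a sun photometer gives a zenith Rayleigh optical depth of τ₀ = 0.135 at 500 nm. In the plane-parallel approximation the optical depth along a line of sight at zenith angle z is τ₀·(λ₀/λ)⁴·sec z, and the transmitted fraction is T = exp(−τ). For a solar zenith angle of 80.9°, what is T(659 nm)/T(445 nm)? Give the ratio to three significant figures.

Airmass: sec 80.9° = 6.3228.
τ(659 nm) = 0.135 × (500/659)⁴ × 6.3228 = 0.135 × 0.3314 × 6.3228 = 0.2829.
τ(445 nm) = 0.135 × (500/445)⁴ × 6.3228 = 0.135 × 1.5938 × 6.3228 = 1.3604.
T(659)/T(445) = exp(τ_B − τ_A) = exp(1.0776) = 2.9376.

2.94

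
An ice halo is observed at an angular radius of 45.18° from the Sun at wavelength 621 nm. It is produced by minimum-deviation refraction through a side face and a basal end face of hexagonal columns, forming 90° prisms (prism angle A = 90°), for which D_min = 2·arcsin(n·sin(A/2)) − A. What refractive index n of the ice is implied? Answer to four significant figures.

Rearranging: n = sin((D_min + A)/2) / sin(A/2).
(D_min + A)/2 = (45.18° + 90°)/2 = 67.590°.
n = sin 67.590° / sin 45° = 0.9245 / 0.7071 = 1.3074.

1.307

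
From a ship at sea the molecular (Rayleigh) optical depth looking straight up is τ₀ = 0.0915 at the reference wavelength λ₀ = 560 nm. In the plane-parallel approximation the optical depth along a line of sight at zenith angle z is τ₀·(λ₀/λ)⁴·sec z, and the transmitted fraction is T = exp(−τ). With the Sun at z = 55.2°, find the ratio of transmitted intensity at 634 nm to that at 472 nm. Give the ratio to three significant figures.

Airmass: sec 55.2° = 1.7522.
τ(634 nm) = 0.0915 × (560/634)⁴ × 1.7522 = 0.0915 × 0.6087 × 1.7522 = 0.0976.
τ(472 nm) = 0.0915 × (560/472)⁴ × 1.7522 = 0.0915 × 1.9815 × 1.7522 = 0.3177.
T(634)/T(472) = exp(τ_B − τ_A) = exp(0.2201) = 1.2462.

1.25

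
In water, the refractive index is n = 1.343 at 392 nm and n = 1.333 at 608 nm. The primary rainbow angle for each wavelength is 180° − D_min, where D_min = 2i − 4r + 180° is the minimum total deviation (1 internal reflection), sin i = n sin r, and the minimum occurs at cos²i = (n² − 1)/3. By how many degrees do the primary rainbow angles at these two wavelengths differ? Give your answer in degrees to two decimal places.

At 392 nm (n = 1.343): cos²i = 0.26788 → i = 58.830°, r = 39.577°, D_min = 139.354°, rainbow angle = 40.646°.
At 608 nm (n = 1.333): cos²i = 0.25896 → i = 59.410°, r = 40.225°, D_min = 137.922°, rainbow angle = 42.078°.
Angular width = |40.646° − 42.078°| = 1.432°.

1.43°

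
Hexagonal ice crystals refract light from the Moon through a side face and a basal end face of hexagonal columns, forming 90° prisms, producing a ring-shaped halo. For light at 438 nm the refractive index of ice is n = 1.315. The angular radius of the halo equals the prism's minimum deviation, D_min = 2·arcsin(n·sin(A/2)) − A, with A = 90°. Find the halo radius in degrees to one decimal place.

n·sin(A/2) = 1.315 × sin 45° = 1.315 × 0.7071 = 0.9298.
D_min = 2·arcsin(0.9298) − 90° = 2 × 68.411° − 90° = 46.821°.

46.8°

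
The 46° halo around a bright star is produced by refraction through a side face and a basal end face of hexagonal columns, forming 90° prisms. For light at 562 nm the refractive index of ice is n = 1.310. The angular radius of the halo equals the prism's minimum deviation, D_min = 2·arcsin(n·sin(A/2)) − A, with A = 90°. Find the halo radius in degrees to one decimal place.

n·sin(A/2) = 1.310 × sin 45° = 1.310 × 0.7071 = 0.9263.
D_min = 2·arcsin(0.9263) − 90° = 2 × 67.867° − 90° = 45.733°.

45.7°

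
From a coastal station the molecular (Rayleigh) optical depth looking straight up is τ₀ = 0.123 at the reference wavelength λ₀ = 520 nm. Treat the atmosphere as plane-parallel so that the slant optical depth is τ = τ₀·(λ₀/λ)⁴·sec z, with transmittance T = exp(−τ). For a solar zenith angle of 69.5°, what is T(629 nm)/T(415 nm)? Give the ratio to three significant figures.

2.02

Airmass: sec 69.5° = 2.8555.
τ(629 nm) = 0.123 × (520/629)⁴ × 2.8555 = 0.123 × 0.4671 × 2.8555 = 0.1641.
τ(415 nm) = 0.123 × (520/415)⁴ × 2.8555 = 0.123 × 2.4650 × 2.8555 = 0.8658.
T(629)/T(415) = exp(τ_B − τ_A) = exp(0.7017) = 2.0172.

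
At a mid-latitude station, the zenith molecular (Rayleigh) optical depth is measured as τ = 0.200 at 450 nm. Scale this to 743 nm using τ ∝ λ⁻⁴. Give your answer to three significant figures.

0.0269

τ(743 nm) = τ(450 nm) × (450/743)⁴ = 0.200 × (0.6057)⁴ = 0.200 × 0.1346 = 0.0269.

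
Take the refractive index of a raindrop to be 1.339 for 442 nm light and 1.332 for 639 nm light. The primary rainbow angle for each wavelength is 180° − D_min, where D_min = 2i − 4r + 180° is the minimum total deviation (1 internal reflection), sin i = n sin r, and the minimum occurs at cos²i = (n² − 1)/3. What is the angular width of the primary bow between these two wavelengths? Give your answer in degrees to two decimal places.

1.01°

At 442 nm (n = 1.339): cos²i = 0.26431 → i = 59.062°, r = 39.834°, D_min = 138.786°, rainbow angle = 41.214°.
At 639 nm (n = 1.332): cos²i = 0.25807 → i = 59.469°, r = 40.290°, D_min = 137.776°, rainbow angle = 42.224°.
Angular width = |41.214° − 42.224°| = 1.010°.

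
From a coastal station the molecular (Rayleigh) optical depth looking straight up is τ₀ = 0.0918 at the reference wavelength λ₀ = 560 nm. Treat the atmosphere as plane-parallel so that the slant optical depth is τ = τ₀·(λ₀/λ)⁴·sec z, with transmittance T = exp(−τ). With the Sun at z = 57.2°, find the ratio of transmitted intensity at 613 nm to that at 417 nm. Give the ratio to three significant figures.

Airmass: sec 57.2° = 1.8460.
τ(613 nm) = 0.0918 × (560/613)⁴ × 1.8460 = 0.0918 × 0.6965 × 1.8460 = 0.1180.
τ(417 nm) = 0.0918 × (560/417)⁴ × 1.8460 = 0.0918 × 3.2524 × 1.8460 = 0.5512.
T(613)/T(417) = exp(τ_B − τ_A) = exp(0.4331) = 1.5421.

1.54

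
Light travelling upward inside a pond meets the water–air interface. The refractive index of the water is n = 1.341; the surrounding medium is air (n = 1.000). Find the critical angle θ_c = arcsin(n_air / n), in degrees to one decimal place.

sin θ_c = n_air / n = 1.000 / 1.341 = 0.7457.
θ_c = arcsin(0.7457) = 48.22°.

48.2°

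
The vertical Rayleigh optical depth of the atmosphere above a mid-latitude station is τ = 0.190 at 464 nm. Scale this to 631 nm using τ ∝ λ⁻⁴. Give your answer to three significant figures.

0.0556

τ(631 nm) = τ(464 nm) × (464/631)⁴ = 0.190 × (0.7353)⁴ = 0.190 × 0.2924 = 0.0556.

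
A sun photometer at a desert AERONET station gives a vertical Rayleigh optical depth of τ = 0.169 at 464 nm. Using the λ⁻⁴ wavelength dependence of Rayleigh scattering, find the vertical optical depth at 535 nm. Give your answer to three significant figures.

0.0956

τ(535 nm) = τ(464 nm) × (464/535)⁴ = 0.169 × (0.8673)⁴ = 0.169 × 0.5658 = 0.0956.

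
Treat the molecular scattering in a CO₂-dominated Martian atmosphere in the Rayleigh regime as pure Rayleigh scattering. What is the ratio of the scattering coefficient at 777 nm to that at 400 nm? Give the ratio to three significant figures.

Rayleigh scattering ∝ λ⁻⁴, so the ratio of coefficients is the inverse fourth power of the wavelength ratio.
σ(777)/σ(400) = (400/777)⁴ = (0.5148)⁴ = 0.07024.

0.0702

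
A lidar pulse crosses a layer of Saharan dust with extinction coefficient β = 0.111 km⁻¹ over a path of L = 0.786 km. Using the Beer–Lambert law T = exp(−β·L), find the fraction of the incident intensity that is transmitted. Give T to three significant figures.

τ = β·L = 0.111 × 0.786 = 0.0872.
T = exp(−0.0872) = 0.9165.

0.916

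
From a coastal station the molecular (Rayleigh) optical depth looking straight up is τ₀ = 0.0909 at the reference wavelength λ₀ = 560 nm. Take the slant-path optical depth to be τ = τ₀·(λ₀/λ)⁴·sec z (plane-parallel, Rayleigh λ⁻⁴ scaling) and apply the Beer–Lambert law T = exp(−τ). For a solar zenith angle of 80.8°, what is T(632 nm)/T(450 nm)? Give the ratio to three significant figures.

Airmass: sec 80.8° = 6.2546.
τ(632 nm) = 0.0909 × (560/632)⁴ × 6.2546 = 0.0909 × 0.6164 × 6.2546 = 0.3505.
τ(450 nm) = 0.0909 × (560/450)⁴ × 6.2546 = 0.0909 × 2.3983 × 6.2546 = 1.3635.
T(632)/T(450) = exp(τ_B − τ_A) = exp(1.0131) = 2.7541.

2.75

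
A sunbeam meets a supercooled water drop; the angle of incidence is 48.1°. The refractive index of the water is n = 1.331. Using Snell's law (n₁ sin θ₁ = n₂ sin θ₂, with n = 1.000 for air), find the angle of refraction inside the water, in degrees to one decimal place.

34.0°

Snell: sin θ_r = sin θ_i / n = sin 48.1° / 1.331 = 0.7443 / 1.331 = 0.5592.
θ_r = arcsin(0.5592) = 34.00°.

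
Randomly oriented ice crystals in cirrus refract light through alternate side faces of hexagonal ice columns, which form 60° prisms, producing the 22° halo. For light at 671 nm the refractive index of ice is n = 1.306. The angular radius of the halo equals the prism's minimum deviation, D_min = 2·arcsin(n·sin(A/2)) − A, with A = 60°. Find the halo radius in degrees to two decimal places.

n·sin(A/2) = 1.306 × sin 30° = 1.306 × 0.5000 = 0.6530.
D_min = 2·arcsin(0.6530) − 60° = 2 × 40.768° − 60° = 21.536°.

21.54°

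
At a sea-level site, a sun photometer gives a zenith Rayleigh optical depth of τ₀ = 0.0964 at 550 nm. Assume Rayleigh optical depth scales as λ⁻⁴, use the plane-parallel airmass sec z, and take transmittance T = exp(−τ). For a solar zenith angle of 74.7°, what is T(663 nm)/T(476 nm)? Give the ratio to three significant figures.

1.61

Airmass: sec 74.7° = 3.7897.
τ(663 nm) = 0.0964 × (550/663)⁴ × 3.7897 = 0.0964 × 0.4736 × 3.7897 = 0.1730.
τ(476 nm) = 0.0964 × (550/476)⁴ × 3.7897 = 0.0964 × 1.7825 × 3.7897 = 0.6512.
T(663)/T(476) = exp(τ_B − τ_A) = exp(0.4782) = 1.6131.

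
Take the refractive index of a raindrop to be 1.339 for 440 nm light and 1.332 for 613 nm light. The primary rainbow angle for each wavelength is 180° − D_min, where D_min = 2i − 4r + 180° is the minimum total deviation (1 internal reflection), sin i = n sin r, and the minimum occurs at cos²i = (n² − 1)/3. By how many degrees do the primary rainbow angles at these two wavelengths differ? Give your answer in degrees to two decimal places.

1.01°

At 440 nm (n = 1.339): cos²i = 0.26431 → i = 59.062°, r = 39.834°, D_min = 138.786°, rainbow angle = 41.214°.
At 613 nm (n = 1.332): cos²i = 0.25807 → i = 59.469°, r = 40.290°, D_min = 137.776°, rainbow angle = 42.224°.
Angular width = |41.214° − 42.224°| = 1.010°.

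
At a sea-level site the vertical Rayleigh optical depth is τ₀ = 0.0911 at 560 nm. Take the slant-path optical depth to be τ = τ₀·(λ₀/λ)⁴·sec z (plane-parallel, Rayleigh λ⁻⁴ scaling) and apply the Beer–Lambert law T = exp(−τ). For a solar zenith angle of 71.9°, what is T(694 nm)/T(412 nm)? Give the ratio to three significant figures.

Airmass: sec 71.9° = 3.2188.
τ(694 nm) = 0.0911 × (560/694)⁴ × 3.2188 = 0.0911 × 0.4239 × 3.2188 = 0.1243.
τ(412 nm) = 0.0911 × (560/412)⁴ × 3.2188 = 0.0911 × 3.4132 × 3.2188 = 1.0009.
T(694)/T(412) = exp(τ_B − τ_A) = exp(0.8765) = 2.4026.

2.40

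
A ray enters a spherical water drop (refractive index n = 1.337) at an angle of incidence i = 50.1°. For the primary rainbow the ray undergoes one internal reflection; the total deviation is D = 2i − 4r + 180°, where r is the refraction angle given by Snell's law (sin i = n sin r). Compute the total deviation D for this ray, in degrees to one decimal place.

sin r = sin 50.1° / 1.337 = 0.7672/1.337 = 0.5738; r = 35.02°.
D = 2·50.1° − 4·35.02° + 180° = 100.20° − 140.06° + 180° = 140.14°.

140.1°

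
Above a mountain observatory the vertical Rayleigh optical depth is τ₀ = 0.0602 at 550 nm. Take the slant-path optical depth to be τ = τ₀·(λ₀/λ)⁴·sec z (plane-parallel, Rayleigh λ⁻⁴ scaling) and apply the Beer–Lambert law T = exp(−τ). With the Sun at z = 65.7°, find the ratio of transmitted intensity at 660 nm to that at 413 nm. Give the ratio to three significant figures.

Airmass: sec 65.7° = 2.4300.
τ(660 nm) = 0.0602 × (550/660)⁴ × 2.4300 = 0.0602 × 0.4823 × 2.4300 = 0.0705.
τ(413 nm) = 0.0602 × (550/413)⁴ × 2.4300 = 0.0602 × 3.1452 × 2.4300 = 0.4601.
T(660)/T(413) = exp(τ_B − τ_A) = exp(0.3896) = 1.4763.

1.48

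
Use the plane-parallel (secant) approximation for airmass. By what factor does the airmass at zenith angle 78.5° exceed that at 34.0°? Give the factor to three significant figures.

4.16

X(78.5°)/X(34.0°) = sec 78.5° / sec 34.0° = cos 34.0° / cos 78.5° = 0.8290/0.1994 = 4.1583.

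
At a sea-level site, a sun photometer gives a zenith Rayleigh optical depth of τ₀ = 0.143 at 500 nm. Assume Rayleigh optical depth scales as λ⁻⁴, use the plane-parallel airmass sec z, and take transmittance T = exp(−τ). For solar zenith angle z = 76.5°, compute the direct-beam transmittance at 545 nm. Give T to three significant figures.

0.648

sec 76.5° = 4.2837.
τ = 0.143 × (500/545)⁴ × 4.2837 = 0.143 × 0.7084 × 4.2837 = 0.4340.
T = exp(−0.4340) = 0.6479.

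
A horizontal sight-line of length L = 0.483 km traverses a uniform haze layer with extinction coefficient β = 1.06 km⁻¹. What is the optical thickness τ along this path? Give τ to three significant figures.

τ = β·L = 1.06 × 0.483 = 0.5120.

0.512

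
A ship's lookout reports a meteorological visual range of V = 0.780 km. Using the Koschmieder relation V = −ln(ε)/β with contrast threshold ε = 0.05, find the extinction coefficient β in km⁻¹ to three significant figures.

3.84 km⁻¹

β = −ln(0.05) / V = 2.996 / 0.780 = 3.8407 km⁻¹.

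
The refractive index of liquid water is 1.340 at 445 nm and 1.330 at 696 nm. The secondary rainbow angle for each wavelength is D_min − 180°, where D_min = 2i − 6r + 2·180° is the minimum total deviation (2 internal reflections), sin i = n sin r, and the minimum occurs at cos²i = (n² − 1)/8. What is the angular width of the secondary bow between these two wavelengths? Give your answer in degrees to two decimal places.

At 445 nm (n = 1.340): cos²i = 0.09945 → i = 71.618°, r = 45.088°, D_min = 232.709°, rainbow angle = 52.709°.
At 696 nm (n = 1.330): cos²i = 0.09611 → i = 71.940°, r = 45.630°, D_min = 230.101°, rainbow angle = 50.101°.
Angular width = |52.709° − 50.101°| = 2.608°.

2.61°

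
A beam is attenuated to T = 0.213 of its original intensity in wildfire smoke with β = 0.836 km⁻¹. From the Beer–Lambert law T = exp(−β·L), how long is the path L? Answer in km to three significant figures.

1.85 km

Beer–Lambert: T = exp(−βL) ⇒ L = −ln(T)/β = −ln(0.213)/0.836 = 1.5465/0.836 = 1.85 km.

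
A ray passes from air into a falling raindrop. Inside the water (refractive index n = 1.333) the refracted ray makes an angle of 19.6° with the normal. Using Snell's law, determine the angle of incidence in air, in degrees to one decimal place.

26.6°

Snell: sin θ_i = n · sin θ_r = 1.333 × sin 19.6° = 1.333 × 0.3355 = 0.4472.
θ_i = arcsin(0.4472) = 26.56°.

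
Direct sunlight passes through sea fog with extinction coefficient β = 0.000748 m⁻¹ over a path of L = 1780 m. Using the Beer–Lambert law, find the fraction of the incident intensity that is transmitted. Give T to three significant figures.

τ = β·L = 0.000748 × 1780 = 1.3314.
T = exp(−1.3314) = 0.2641.

0.264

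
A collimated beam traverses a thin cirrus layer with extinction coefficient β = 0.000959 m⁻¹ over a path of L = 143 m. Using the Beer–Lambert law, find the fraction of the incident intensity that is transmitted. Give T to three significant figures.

τ = β·L = 0.000959 × 143 = 0.1371.
T = exp(−0.1371) = 0.8719.

0.872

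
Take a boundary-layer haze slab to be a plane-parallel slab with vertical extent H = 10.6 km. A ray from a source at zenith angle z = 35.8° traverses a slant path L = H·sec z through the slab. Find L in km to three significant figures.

13.1 km

sec z = 1/cos 35.8° = 1.2329.
L = 10.6 × 1.2329 = 13.069 km.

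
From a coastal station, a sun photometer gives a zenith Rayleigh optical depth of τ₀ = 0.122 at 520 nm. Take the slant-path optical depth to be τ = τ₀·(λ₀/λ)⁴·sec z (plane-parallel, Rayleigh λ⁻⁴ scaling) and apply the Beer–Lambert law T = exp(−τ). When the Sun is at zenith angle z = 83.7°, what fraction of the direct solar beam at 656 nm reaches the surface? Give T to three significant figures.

0.645

sec 83.7° = 9.1129.
τ = 0.122 × (520/656)⁴ × 9.1129 = 0.122 × 0.3948 × 9.1129 = 0.4390.
T = exp(−0.4390) = 0.6447.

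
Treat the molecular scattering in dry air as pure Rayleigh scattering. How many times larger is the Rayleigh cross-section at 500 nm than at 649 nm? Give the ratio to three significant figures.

Rayleigh scattering ∝ λ⁻⁴, so the ratio of coefficients is the inverse fourth power of the wavelength ratio.
σ(500)/σ(649) = (649/500)⁴ = (1.2980)⁴ = 2.839.

2.84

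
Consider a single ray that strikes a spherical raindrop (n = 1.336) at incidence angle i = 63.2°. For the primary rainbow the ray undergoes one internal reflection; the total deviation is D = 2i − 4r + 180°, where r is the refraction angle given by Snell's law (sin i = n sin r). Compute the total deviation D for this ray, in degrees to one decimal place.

138.7°

sin r = sin 63.2° / 1.336 = 0.8926/1.336 = 0.6681; r = 41.92°.
D = 2·63.2° − 4·41.92° + 180° = 126.40° − 167.68° + 180° = 138.72°.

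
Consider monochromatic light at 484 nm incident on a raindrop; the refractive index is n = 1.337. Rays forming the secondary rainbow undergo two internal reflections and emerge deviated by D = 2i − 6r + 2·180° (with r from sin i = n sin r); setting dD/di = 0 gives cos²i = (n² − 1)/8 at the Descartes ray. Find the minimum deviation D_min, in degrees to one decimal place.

cos²i = (1.78757 − 1)/8 = 0.09845; i = arccos(0.31376) = 71.714°.
sin r = sin 71.714°/1.337 = 0.71017; r = 45.249°.
D_min = 2·71.714° − 6·45.249° + 360° = 231.934°.

231.9°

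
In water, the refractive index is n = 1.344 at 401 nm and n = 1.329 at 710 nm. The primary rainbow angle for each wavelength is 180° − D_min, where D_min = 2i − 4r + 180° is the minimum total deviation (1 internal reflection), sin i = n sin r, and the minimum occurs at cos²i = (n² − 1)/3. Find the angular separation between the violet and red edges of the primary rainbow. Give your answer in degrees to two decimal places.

2.16°

At 401 nm (n = 1.344): cos²i = 0.26878 → i = 58.772°, r = 39.512°, D_min = 139.495°, rainbow angle = 40.505°.
At 710 nm (n = 1.329): cos²i = 0.25541 → i = 59.643°, r = 40.487°, D_min = 137.337°, rainbow angle = 42.663°.
Angular width = |40.505° − 42.663°| = 2.158°.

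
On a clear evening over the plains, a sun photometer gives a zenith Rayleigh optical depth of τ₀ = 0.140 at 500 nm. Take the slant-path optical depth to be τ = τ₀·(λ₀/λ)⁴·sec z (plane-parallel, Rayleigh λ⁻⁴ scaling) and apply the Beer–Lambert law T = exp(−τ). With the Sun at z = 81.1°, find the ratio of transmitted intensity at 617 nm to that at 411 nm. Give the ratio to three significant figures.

Airmass: sec 81.1° = 6.4637.
τ(617 nm) = 0.140 × (500/617)⁴ × 6.4637 = 0.140 × 0.4313 × 6.4637 = 0.3903.
τ(411 nm) = 0.140 × (500/411)⁴ × 6.4637 = 0.140 × 2.1903 × 6.4637 = 1.9821.
T(617)/T(411) = exp(τ_B − τ_A) = exp(1.5918) = 4.9127.

4.91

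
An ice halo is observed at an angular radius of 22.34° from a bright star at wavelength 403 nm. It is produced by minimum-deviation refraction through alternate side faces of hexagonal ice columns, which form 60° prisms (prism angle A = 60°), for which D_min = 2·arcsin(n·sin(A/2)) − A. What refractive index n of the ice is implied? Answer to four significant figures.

1.317

Rearranging: n = sin((D_min + A)/2) / sin(A/2).
(D_min + A)/2 = (22.34° + 60°)/2 = 41.170°.
n = sin 41.170° / sin 30° = 0.6583 / 0.5000 = 1.3166.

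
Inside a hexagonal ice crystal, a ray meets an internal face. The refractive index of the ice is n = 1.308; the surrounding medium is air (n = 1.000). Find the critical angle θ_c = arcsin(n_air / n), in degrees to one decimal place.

sin θ_c = n_air / n = 1.000 / 1.308 = 0.7645.
θ_c = arcsin(0.7645) = 49.86°.

49.9°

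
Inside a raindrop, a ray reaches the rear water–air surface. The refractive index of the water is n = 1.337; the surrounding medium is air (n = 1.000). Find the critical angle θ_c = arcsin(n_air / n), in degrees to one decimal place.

48.4°

sin θ_c = n_air / n = 1.000 / 1.337 = 0.7479.
θ_c = arcsin(0.7479) = 48.41°.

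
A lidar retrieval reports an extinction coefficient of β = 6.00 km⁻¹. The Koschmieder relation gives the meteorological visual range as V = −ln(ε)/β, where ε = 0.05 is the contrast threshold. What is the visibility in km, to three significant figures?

0.499 km

V = −ln(0.05) / 6.00 = 2.996 / 6.00 = 0.4993 km.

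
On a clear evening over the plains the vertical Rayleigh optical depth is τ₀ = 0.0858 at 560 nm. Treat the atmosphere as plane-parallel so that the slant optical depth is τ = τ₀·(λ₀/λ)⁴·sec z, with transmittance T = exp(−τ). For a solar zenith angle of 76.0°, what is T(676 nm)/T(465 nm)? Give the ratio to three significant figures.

Airmass: sec 76.0° = 4.1336.
τ(676 nm) = 0.0858 × (560/676)⁴ × 4.1336 = 0.0858 × 0.4709 × 4.1336 = 0.1670.
τ(465 nm) = 0.0858 × (560/465)⁴ × 4.1336 = 0.0858 × 2.1035 × 4.1336 = 0.7460.
T(676)/T(465) = exp(τ_B − τ_A) = exp(0.5790) = 1.7843.

1.78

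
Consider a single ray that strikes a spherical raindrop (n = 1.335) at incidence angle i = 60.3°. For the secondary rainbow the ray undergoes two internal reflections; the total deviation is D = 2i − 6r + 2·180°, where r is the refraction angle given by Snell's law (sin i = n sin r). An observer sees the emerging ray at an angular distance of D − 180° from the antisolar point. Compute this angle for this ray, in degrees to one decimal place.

57.1°

sin r = sin 60.3° / 1.335 = 0.8686/1.335 = 0.6507; r = 40.59°.
D = 2·60.3° − 6·40.59° + 2·180° = 120.60° − 243.55° + 360° = 237.05°.
Angle from antisolar point = D − 180° = 57.05°.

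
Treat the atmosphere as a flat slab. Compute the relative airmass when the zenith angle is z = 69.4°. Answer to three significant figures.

2.84

X = sec z = 1/cos 69.4° = 1/0.3518 = 2.8422.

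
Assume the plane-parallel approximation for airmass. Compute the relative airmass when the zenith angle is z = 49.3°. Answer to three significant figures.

X = sec z = 1/cos 49.3° = 1/0.6521 = 1.5335.

1.53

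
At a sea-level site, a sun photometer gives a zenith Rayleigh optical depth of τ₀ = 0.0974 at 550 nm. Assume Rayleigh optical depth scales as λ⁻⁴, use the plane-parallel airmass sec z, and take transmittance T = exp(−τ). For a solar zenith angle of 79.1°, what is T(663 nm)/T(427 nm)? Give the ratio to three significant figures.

3.23

Airmass: sec 79.1° = 5.2883.
τ(663 nm) = 0.0974 × (550/663)⁴ × 5.2883 = 0.0974 × 0.4736 × 5.2883 = 0.2439.
τ(427 nm) = 0.0974 × (550/427)⁴ × 5.2883 = 0.0974 × 2.7526 × 5.2883 = 1.4178.
T(663)/T(427) = exp(τ_B − τ_A) = exp(1.1739) = 3.2345.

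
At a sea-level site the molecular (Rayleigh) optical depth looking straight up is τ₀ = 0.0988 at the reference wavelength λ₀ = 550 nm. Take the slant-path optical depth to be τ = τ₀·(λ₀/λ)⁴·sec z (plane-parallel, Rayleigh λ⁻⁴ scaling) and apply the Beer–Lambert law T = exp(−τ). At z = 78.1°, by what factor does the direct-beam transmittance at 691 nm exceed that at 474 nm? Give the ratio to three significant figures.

1.97

Airmass: sec 78.1° = 4.8496.
τ(691 nm) = 0.0988 × (550/691)⁴ × 4.8496 = 0.0988 × 0.4014 × 4.8496 = 0.1923.
τ(474 nm) = 0.0988 × (550/474)⁴ × 4.8496 = 0.0988 × 1.8127 × 4.8496 = 0.8686.
T(691)/T(474) = exp(τ_B − τ_A) = exp(0.6762) = 1.9665.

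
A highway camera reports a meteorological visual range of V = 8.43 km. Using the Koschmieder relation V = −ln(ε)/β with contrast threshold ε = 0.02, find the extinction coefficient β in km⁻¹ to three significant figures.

β = −ln(0.02) / V = 3.912 / 8.43 = 0.4641 km⁻¹.

0.464 km⁻¹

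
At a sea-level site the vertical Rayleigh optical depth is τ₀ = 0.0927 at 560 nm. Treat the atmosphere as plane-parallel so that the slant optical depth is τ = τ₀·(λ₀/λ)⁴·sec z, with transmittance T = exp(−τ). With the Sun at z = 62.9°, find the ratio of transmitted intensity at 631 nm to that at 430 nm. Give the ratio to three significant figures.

Airmass: sec 62.9° = 2.1952.
τ(631 nm) = 0.0927 × (560/631)⁴ × 2.1952 = 0.0927 × 0.6203 × 2.1952 = 0.1262.
τ(430 nm) = 0.0927 × (560/430)⁴ × 2.1952 = 0.0927 × 2.8766 × 2.1952 = 0.5854.
T(631)/T(430) = exp(τ_B − τ_A) = exp(0.4591) = 1.5827.

1.58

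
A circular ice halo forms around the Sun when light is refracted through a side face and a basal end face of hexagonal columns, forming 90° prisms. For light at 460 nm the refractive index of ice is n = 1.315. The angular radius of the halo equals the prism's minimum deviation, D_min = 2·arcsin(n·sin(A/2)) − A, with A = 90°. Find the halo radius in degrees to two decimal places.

46.82°

n·sin(A/2) = 1.315 × sin 45° = 1.315 × 0.7071 = 0.9298.
D_min = 2·arcsin(0.9298) − 90° = 2 × 68.411° − 90° = 46.821°.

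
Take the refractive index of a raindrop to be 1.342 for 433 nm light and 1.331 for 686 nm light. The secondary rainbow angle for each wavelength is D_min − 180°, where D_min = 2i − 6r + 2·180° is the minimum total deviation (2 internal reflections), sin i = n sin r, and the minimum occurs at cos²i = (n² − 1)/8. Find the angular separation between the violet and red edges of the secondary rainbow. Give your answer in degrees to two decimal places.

2.86°

At 433 nm (n = 1.342): cos²i = 0.10012 → i = 71.554°, r = 44.981°, D_min = 233.222°, rainbow angle = 53.222°.
At 686 nm (n = 1.331): cos²i = 0.09645 → i = 71.907°, r = 45.575°, D_min = 230.365°, rainbow angle = 50.365°.
Angular width = |53.222° − 50.365°| = 2.857°.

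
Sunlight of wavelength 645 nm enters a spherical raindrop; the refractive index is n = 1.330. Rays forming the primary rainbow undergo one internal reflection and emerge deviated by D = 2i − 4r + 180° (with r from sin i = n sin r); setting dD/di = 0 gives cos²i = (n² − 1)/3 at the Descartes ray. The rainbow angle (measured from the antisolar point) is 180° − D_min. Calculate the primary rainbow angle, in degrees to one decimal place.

42.5°

cos²i = (1.76890 − 1)/3 = 0.25630; i = arccos(0.50626) = 59.585°.
sin r = sin 59.585°/1.330 = 0.64841; r = 40.422°.
D_min = 2·59.585° − 4·40.422° + 180° = 137.484°.
Rainbow angle = 180° − D_min = 42.516°.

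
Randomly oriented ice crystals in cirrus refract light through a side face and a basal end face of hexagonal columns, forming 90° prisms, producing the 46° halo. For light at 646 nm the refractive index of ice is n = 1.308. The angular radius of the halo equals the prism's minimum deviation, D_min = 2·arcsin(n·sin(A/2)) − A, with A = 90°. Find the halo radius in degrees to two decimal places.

n·sin(A/2) = 1.308 × sin 45° = 1.308 × 0.7071 = 0.9249.
D_min = 2·arcsin(0.9249) − 90° = 2 × 67.653° − 90° = 45.305°.

45.31°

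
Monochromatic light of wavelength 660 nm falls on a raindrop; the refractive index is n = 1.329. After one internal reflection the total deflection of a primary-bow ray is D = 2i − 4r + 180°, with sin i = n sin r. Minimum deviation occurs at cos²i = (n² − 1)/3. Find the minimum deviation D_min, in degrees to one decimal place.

cos²i = (1.76624 − 1)/3 = 0.25541; i = arccos(0.50538) = 59.643°.
sin r = sin 59.643°/1.329 = 0.64928; r = 40.487°.
D_min = 2·59.643° − 4·40.487° + 180° = 137.337°.

137.3°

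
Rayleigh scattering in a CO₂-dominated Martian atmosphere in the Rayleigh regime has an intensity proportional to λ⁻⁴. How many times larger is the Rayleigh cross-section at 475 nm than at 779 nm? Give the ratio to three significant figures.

7.23

Rayleigh scattering ∝ λ⁻⁴, so the ratio of coefficients is the inverse fourth power of the wavelength ratio.
σ(475)/σ(779) = (779/475)⁴ = (1.6400)⁴ = 7.234.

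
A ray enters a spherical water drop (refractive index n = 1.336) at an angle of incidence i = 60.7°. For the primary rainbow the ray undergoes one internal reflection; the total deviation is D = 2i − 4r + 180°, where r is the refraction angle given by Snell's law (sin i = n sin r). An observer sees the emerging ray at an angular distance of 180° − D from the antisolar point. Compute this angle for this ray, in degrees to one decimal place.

sin r = sin 60.7° / 1.336 = 0.8721/1.336 = 0.6527; r = 40.75°.
D = 2·60.7° − 4·40.75° + 180° = 121.40° − 163.00° + 180° = 138.40°.
Angle from antisolar point = 180° − D = 41.60°.

41.6°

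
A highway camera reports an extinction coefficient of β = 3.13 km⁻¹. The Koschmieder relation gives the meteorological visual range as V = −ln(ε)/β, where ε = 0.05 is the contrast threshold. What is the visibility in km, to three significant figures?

0.957 km

V = −ln(0.05) / 3.13 = 2.996 / 3.13 = 0.9571 km.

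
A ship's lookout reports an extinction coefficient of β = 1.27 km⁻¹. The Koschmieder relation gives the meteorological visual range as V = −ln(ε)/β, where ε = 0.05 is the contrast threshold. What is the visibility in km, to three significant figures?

2.36 km

V = −ln(0.05) / 1.27 = 2.996 / 1.27 = 2.3588 km.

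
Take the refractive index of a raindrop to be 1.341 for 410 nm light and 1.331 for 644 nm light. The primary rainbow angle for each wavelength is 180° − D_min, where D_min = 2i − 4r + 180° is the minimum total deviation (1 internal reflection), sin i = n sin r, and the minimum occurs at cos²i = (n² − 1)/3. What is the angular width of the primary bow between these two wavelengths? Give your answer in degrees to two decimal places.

1.44°

At 410 nm (n = 1.341): cos²i = 0.26609 → i = 58.946°, r = 39.705°, D_min = 139.071°, rainbow angle = 40.929°.
At 644 nm (n = 1.331): cos²i = 0.25719 → i = 59.527°, r = 40.356°, D_min = 137.630°, rainbow angle = 42.370°.
Angular width = |40.929° − 42.370°| = 1.441°.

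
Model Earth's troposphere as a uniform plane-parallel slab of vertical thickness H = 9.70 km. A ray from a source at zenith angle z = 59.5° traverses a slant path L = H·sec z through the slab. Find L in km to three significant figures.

sec z = 1/cos 59.5° = 1.9703.
L = 9.70 × 1.9703 = 19.112 km.

19.1 km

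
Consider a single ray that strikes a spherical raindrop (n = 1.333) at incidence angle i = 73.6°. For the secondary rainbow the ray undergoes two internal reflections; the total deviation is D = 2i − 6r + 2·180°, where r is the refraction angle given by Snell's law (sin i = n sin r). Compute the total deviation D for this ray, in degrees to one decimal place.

231.0°

sin r = sin 73.6° / 1.333 = 0.9593/1.333 = 0.7197; r = 46.03°.
D = 2·73.6° − 6·46.03° + 2·180° = 147.20° − 276.16° + 360° = 231.04°.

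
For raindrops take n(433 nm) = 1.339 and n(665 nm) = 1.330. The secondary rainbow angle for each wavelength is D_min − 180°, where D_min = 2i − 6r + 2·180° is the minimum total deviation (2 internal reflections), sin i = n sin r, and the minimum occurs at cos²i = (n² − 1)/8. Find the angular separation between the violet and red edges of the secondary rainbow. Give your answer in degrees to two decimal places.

2.35°

At 433 nm (n = 1.339): cos²i = 0.09912 → i = 71.650°, r = 45.141°, D_min = 232.451°, rainbow angle = 52.451°.
At 665 nm (n = 1.330): cos²i = 0.09611 → i = 71.940°, r = 45.630°, D_min = 230.101°, rainbow angle = 50.101°.
Angular width = |52.451° − 50.101°| = 2.350°.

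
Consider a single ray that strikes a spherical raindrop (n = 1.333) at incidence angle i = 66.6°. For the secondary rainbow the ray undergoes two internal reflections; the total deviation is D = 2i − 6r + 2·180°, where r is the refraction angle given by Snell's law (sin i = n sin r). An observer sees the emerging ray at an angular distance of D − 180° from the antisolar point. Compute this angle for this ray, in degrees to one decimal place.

sin r = sin 66.6° / 1.333 = 0.9178/1.333 = 0.6885; r = 43.51°.
D = 2·66.6° − 6·43.51° + 2·180° = 133.20° − 261.06° + 360° = 232.14°.
Angle from antisolar point = D − 180° = 52.14°.

52.1°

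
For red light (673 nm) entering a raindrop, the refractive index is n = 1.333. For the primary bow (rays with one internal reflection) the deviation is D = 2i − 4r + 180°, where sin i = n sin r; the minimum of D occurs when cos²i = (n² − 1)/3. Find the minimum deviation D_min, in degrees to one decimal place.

137.9°

cos²i = (1.77689 − 1)/3 = 0.25896; i = arccos(0.50888) = 59.410°.
sin r = sin 59.410°/1.333 = 0.64579; r = 40.225°.
D_min = 2·59.410° − 4·40.225° + 180° = 137.922°.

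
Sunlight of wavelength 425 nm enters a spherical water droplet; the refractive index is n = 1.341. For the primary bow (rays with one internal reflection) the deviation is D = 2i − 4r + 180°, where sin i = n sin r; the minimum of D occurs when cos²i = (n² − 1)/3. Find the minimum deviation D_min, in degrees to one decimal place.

cos²i = (1.79828 − 1)/3 = 0.26609; i = arccos(0.51584) = 58.946°.
sin r = sin 58.946°/1.341 = 0.63884; r = 39.705°.
D_min = 2·58.946° − 4·39.705° + 180° = 139.071°.

139.1°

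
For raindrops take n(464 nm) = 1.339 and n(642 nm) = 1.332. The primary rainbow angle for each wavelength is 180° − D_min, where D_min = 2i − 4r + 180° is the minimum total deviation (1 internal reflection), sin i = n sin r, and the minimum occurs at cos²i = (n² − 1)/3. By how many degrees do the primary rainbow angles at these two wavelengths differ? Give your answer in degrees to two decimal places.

At 464 nm (n = 1.339): cos²i = 0.26431 → i = 59.062°, r = 39.834°, D_min = 138.786°, rainbow angle = 41.214°.
At 642 nm (n = 1.332): cos²i = 0.25807 → i = 59.469°, r = 40.290°, D_min = 137.776°, rainbow angle = 42.224°.
Angular width = |41.214° − 42.224°| = 1.010°.

1.01°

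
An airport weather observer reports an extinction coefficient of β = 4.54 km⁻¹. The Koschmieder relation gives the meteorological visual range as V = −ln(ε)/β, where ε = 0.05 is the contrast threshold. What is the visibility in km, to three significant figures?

0.660 km

V = −ln(0.05) / 4.54 = 2.996 / 4.54 = 0.6599 km.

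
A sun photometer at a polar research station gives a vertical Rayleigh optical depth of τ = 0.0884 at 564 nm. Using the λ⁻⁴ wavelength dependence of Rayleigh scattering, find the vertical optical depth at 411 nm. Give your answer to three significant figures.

τ(411 nm) = τ(564 nm) × (564/411)⁴ = 0.0884 × (1.3723)⁴ = 0.0884 × 3.5461 = 0.3135.

0.313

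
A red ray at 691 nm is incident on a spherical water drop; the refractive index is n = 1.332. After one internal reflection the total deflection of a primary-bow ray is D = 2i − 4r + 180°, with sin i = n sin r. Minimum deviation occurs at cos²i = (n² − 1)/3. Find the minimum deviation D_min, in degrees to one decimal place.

cos²i = (1.77422 − 1)/3 = 0.25807; i = arccos(0.50801) = 59.469°.
sin r = sin 59.469°/1.332 = 0.64666; r = 40.290°.
D_min = 2·59.469° − 4·40.290° + 180° = 137.776°.

137.8°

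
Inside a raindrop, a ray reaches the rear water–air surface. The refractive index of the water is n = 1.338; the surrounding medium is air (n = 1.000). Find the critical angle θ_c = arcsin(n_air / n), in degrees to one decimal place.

48.4°

sin θ_c = n_air / n = 1.000 / 1.338 = 0.7474.
θ_c = arcsin(0.7474) = 48.36°.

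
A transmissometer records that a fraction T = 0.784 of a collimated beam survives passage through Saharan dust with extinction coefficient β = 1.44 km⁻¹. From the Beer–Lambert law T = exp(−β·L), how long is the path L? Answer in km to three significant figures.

Beer–Lambert: T = exp(−βL) ⇒ L = −ln(T)/β = −ln(0.784)/1.44 = 0.2433/1.44 = 0.169 km.

0.169 km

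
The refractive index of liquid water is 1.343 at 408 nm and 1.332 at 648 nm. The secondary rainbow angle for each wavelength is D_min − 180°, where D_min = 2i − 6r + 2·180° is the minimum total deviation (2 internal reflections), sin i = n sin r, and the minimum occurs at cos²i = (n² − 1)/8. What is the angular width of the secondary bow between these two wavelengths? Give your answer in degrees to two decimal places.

At 408 nm (n = 1.343): cos²i = 0.10046 → i = 71.522°, r = 44.928°, D_min = 233.478°, rainbow angle = 53.478°.
At 648 nm (n = 1.332): cos²i = 0.09678 → i = 71.875°, r = 45.520°, D_min = 230.628°, rainbow angle = 50.628°.
Angular width = |53.478° − 50.628°| = 2.849°.

2.85°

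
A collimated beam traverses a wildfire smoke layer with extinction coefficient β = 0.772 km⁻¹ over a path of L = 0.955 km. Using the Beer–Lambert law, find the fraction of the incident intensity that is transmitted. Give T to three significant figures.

0.478

τ = β·L = 0.772 × 0.955 = 0.7373.
T = exp(−0.7373) = 0.4784.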